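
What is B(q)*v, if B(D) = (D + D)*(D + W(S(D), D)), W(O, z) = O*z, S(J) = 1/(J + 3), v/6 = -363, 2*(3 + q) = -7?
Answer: -920205/7 ≈ -1.3146e+5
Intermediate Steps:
q = -13/2 (q = -3 + (½)*(-7) = -3 - 7/2 = -13/2 ≈ -6.5000)
v = -2178 (v = 6*(-363) = -2178)
S(J) = 1/(3 + J)
B(D) = 2*D*(D + D/(3 + D)) (B(D) = (D + D)*(D + D/(3 + D)) = (2*D)*(D + D/(3 + D)) = 2*D*(D + D/(3 + D)))
B(q)*v = (2*(-13/2)²*(4 - 13/2)/(3 - 13/2))*(-2178) = (2*(169/4)*(-5/2)/(-7/2))*(-2178) = (2*(169/4)*(-2/7)*(-5/2))*(-2178) = (845/14)*(-2178) = -920205/7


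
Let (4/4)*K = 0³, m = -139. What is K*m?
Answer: 0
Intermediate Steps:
K = 0 (K = 0³ = 0)
K*m = 0*(-139) = 0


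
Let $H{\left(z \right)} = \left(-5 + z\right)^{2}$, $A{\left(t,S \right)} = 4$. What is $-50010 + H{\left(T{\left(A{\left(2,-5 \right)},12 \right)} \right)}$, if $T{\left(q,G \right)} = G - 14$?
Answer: $-49961$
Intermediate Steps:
$T{\left(q,G \right)} = -14 + G$
$-50010 + H{\left(T{\left(A{\left(2,-5 \right)},12 \right)} \right)} = -50010 + \left(-5 + \left(-14 + 12\right)\right)^{2} = -50010 + \left(-5 - 2\right)^{2} = -50010 + \left(-7\right)^{2} = -50010 + 49 = -49961$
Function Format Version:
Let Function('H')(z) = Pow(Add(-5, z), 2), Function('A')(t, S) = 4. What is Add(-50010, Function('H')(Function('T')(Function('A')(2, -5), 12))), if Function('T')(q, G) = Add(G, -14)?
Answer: -49961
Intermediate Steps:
Function('T')(q, G) = Add(-14, G)
Add(-50010, Function('H')(Function('T')(Function('A')(2, -5), 12))) = Add(-50010, Pow(Add(-5, Add(-14, 12)), 2)) = Add(-50010, Pow(Add(-5, -2), 2)) = Add(-50010, Pow(-7, 2)) = Add(-50010, 49) = -49961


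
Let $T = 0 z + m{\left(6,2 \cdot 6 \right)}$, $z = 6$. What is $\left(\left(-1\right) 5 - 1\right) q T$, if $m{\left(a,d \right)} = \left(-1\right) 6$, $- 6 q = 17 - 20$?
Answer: $18$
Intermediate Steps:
$q = \frac{1}{2}$ ($q = - \frac{17 - 20}{6} = \left(- \frac{1}{6}\right) \left(-3\right) = \frac{1}{2} \approx 0.5$)
$m{\left(a,d \right)} = -6$
$T = -6$ ($T = 0 \cdot 6 - 6 = 0 - 6 = -6$)
$\left(\left(-1\right) 5 - 1\right) q T = \left(\left(-1\right) 5 - 1\right) \frac{1}{2} \left(-6\right) = \left(-5 - 1\right) \frac{1}{2} \left(-6\right) = \left(-6\right) \frac{1}{2} \left(-6\right) = \left(-3\right) \left(-6\right) = 18$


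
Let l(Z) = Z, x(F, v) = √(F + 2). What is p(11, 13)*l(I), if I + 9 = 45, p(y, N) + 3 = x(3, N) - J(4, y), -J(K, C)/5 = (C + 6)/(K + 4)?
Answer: 549/2 + 36*√5 ≈ 355.00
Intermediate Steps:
J(K, C) = -5*(6 + C)/(4 + K) (J(K, C) = -5*(C + 6)/(K + 4) = -5*(6 + C)/(4 + K))
x(F, v) = √(2 + F)
p(y, N) = ¾ + √5 + 5*y/8 (p(y, N) = -3 + (√(2 + 3) - 5*(-6 - y)/(4 + 4)) = -3 + (√5 - 5*(-6 - y)/8) = -3 + (√5 - (-15/4 - 5*y/8)) = -3 + (√5 + (15/4 + 5*y/8)) = -3 + (15/4 + √5 + 5*y/8) = ¾ + √5 + 5*y/8)
I = 36 (I = -9 + 45 = 36)
p(11, 13)*l(I) = (¾ + √5 + (5/8)*11)*36 = (¾ + √5 + 55/8)*36 = (61/8 + √5)*36 = 549/2 + 36*√5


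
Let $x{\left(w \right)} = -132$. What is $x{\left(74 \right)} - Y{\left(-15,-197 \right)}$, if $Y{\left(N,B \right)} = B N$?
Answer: $-3087$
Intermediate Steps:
$x{\left(74 \right)} - Y{\left(-15,-197 \right)} = -132 - \left(-197\right) \left(-15\right) = -132 - 2955 = -3087$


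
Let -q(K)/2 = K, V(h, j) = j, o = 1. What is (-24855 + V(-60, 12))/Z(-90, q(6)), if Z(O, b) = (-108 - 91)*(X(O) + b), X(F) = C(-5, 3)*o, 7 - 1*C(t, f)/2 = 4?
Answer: -8281/398 ≈ -20.807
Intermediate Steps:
C(t, f) = 6 (C(t, f) = 14 - 2*4 = 14 - 8 = 6)
q(K) = -2*K
X(F) = 6 (X(F) = 6*1 = 6)
Z(O, b) = -1194 - 199*b (Z(O, b) = (-108 - 91)*(6 + b) = -199*(6 + b) = -1194 - 199*b)
(-24855 + V(-60, 12))/Z(-90, q(6)) = (-24855 + 12)/(-1194 - (-398)*6) = -24843/(-1194 - 199*(-12)) = -24843/(-1194 + 2388) = -24843/1194 = -24843*1/1194 = -8281/398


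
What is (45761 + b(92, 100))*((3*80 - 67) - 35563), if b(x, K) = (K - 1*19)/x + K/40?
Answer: -74501665485/46 ≈ -1.6196e+9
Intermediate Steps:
b(x, K) = K/40 + (-19 + K)/x (b(x, K) = (K - 19)/x + K*(1/40) = (-19 + K)/x + K/40 = K/40 + (-19 + K)/x)
(45761 + b(92, 100))*((3*80 - 67) - 35563) = (45761 + (-19 + 100 + (1/40)*100*92)/92)*((3*80 - 67) - 35563) = (45761 + (-19 + 100 + 230)/92)*((240 - 67) - 35563) = (45761 + (1/92)*311)*(173 - 35563) = (45761 + 311/92)*(-35390) = (4210323/92)*(-35390) = -74501665485/46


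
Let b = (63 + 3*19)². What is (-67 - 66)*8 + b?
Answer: 13336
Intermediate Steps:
b = 14400 (b = (63 + 57)² = 120² = 14400)
(-67 - 66)*8 + b = (-67 - 66)*8 + 14400 = -133*8 + 14400 = -1064 + 14400 = 13336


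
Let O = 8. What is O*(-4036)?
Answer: -32288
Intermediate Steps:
O*(-4036) = 8*(-4036) = -32288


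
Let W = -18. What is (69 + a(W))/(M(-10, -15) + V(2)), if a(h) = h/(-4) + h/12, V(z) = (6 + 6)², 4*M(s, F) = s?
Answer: 144/283 ≈ 0.50883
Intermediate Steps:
M(s, F) = s/4
V(z) = 144 (V(z) = 12² = 144)
a(h) = -h/6 (a(h) = h*(-¼) + h*(1/12) = -h/4 + h/12 = -h/6)
(69 + a(W))/(M(-10, -15) + V(2)) = (69 - ⅙*(-18))/((¼)*(-10) + 144) = (69 + 3)/(-5/2 + 144) = 72/(283/2) = 72*(2/283) = 144/283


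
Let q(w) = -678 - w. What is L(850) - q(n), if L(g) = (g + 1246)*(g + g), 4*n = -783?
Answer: 14254729/4 ≈ 3.5637e+6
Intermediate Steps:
n = -783/4 (n = (¼)*(-783) = -783/4 ≈ -195.75)
L(g) = 2*g*(1246 + g) (L(g) = (1246 + g)*(2*g) = 2*g*(1246 + g))
L(850) - q(n) = 2*850*(1246 + 850) - (-678 - 1*(-783/4)) = 2*850*2096 - (-678 + 783/4) = 3563200 - 1*(-1929/4) = 3563200 + 1929/4 = 14254729/4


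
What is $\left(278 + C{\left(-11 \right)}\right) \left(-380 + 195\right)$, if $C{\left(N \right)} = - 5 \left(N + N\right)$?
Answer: $-71780$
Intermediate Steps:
$C{\left(N \right)} = - 10 N$ ($C{\left(N \right)} = - 5 \cdot 2 N = - 10 N$)
$\left(278 + C{\left(-11 \right)}\right) \left(-380 + 195\right) = \left(278 - -110\right) \left(-380 + 195\right) = \left(278 + 110\right) \left(-185\right) = 388 \left(-185\right) = -71780$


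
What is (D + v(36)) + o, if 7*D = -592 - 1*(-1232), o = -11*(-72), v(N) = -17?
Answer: 6065/7 ≈ 866.43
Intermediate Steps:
o = 792
D = 640/7 (D = (-592 - 1*(-1232))/7 = (-592 + 1232)/7 = (1/7)*640 = 640/7 ≈ 91.429)
(D + v(36)) + o = (640/7 - 17) + 792 = 521/7 + 792 = 6065/7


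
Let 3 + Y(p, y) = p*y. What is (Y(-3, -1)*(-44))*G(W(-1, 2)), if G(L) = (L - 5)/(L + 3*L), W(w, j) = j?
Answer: 0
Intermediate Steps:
G(L) = (-5 + L)/(4*L) (G(L) = (-5 + L)/((4*L)) = (-5 + L)*(1/(4*L)) = (-5 + L)/(4*L))
Y(p, y) = -3 + p*y
(Y(-3, -1)*(-44))*G(W(-1, 2)) = ((-3 - 3*(-1))*(-44))*((¼)*(-5 + 2)/2) = ((-3 + 3)*(-44))*((¼)*(½)*(-3)) = (0*(-44))*(-3/8) = 0*(-3/8) = 0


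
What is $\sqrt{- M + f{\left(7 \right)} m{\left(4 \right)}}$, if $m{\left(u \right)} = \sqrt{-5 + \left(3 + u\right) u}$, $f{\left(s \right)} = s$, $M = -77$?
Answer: $\sqrt{77 + 7 \sqrt{23}} \approx 10.515$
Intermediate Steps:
$m{\left(u \right)} = \sqrt{-5 + u \left(3 + u\right)}$
$\sqrt{- M + f{\left(7 \right)} m{\left(4 \right)}} = \sqrt{\left(-1\right) \left(-77\right) + 7 \sqrt{-5 + 4^{2} + 3 \cdot 4}} = \sqrt{77 + 7 \sqrt{-5 + 16 + 12}} = \sqrt{77 + 7 \sqrt{23}}$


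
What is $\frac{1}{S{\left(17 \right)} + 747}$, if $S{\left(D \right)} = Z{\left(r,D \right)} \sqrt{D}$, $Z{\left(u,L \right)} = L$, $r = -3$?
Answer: $\frac{747}{553096} - \frac{17 \sqrt{17}}{553096} \approx 0.0012239$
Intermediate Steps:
$S{\left(D \right)} = D^{\frac{3}{2}}$ ($S{\left(D \right)} = D \sqrt{D} = D^{\frac{3}{2}}$)
$\frac{1}{S{\left(17 \right)} + 747} = \frac{1}{17^{\frac{3}{2}} + 747} = \frac{1}{17 \sqrt{17} + 747} = \frac{1}{747 + 17 \sqrt{17}}$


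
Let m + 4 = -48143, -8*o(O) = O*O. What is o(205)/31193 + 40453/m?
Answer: -12118181107/12014794968 ≈ -1.0086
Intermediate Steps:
o(O) = -O**2/8 (o(O) = -O*O/8 = -O**2/8)
m = -48147 (m = -4 - 48143 = -48147)
o(205)/31193 + 40453/m = -1/8*205**2/31193 + 40453/(-48147) = -1/8*42025*(1/31193) + 40453*(-1/48147) = -42025/8*1/31193 - 40453/48147 = -42025/249544 - 40453/48147 = -12118181107/12014794968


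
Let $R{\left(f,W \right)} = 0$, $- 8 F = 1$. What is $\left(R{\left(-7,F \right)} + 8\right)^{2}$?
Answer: $64$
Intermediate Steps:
$F = - \frac{1}{8}$ ($F = \left(- \frac{1}{8}\right) 1 = - \frac{1}{8} \approx -0.125$)
$\left(R{\left(-7,F \right)} + 8\right)^{2} = \left(0 + 8\right)^{2} = 8^{2} = 64$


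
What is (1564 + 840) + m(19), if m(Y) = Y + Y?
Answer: 2442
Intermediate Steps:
m(Y) = 2*Y
(1564 + 840) + m(19) = (1564 + 840) + 2*19 = 2404 + 38 = 2442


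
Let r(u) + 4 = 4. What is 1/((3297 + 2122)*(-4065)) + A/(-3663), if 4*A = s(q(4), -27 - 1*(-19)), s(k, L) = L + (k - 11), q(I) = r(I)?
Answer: 139507271/107585899740 ≈ 0.0012967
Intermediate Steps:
r(u) = 0 (r(u) = -4 + 4 = 0)
q(I) = 0
s(k, L) = -11 + L + k (s(k, L) = L + (-11 + k) = -11 + L + k)
A = -19/4 (A = (-11 + (-27 - 1*(-19)) + 0)/4 = (-11 + (-27 + 19) + 0)/4 = (-11 - 8 + 0)/4 = (1/4)*(-19) = -19/4 ≈ -4.7500)
1/((3297 + 2122)*(-4065)) + A/(-3663) = 1/((3297 + 2122)*(-4065)) - 19/4/(-3663) = -1/4065/5419 - 19/4*(-1/3663) = (1/5419)*(-1/4065) + 19/14652 = -1/22028235 + 19/14652 = 139507271/107585899740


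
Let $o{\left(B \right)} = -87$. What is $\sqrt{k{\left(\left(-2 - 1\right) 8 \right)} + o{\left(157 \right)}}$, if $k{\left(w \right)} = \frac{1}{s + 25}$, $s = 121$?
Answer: $\frac{i \sqrt{1854346}}{146} \approx 9.327 i$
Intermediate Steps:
$k{\left(w \right)} = \frac{1}{146}$ ($k{\left(w \right)} = \frac{1}{121 + 25} = \frac{1}{146}$)
$\sqrt{k{\left(\left(-2 - 1\right) 8 \right)} + o{\left(157 \right)}} = \sqrt{\frac{1}{146} - 87} = \sqrt{- \frac{12701}{146}} = \frac{i \sqrt{1854346}}{146}$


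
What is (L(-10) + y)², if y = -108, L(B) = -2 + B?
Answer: 14400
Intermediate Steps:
(L(-10) + y)² = ((-2 - 10) - 108)² = (-12 - 108)² = (-120)² = 14400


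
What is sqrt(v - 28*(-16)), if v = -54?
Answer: sqrt(394) ≈ 19.849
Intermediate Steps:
sqrt(v - 28*(-16)) = sqrt(-54 - 28*(-16)) = sqrt(-54 + 448) = sqrt(394)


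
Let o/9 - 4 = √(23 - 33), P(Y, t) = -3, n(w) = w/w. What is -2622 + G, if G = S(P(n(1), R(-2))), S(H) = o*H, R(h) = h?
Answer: -2730 - 27*I*√10 ≈ -2730.0 - 85.381*I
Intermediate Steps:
n(w) = 1
o = 36 + 9*I*√10 (o = 36 + 9*√(23 - 33) = 36 + 9*√(-10) = 36 + 9*(I*√10) = 36 + 9*I*√10 ≈ 36.0 + 28.461*I)
S(H) = H*(36 + 9*I*√10) (S(H) = (36 + 9*I*√10)*H = H*(36 + 9*I*√10))
G = -108 - 27*I*√10 (G = 9*(-3)*(4 + I*√10) = -108 - 27*I*√10 ≈ -108.0 - 85.381*I)
-2622 + G = -2622 + (-108 - 27*I*√10) = -2730 - 27*I*√10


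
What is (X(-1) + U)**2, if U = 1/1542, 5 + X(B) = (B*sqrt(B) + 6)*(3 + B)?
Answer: 107020969/2377764 - 21590*I/771 ≈ 45.009 - 28.003*I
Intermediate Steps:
X(B) = -5 + (3 + B)*(6 + B**(3/2)) (X(B) = -5 + (B*sqrt(B) + 6)*(3 + B) = -5 + (B**(3/2) + 6)*(3 + B) = -5 + (6 + B**(3/2))*(3 + B) = -5 + (3 + B)*(6 + B**(3/2)))
U = 1/1542 ≈ 0.00064851
(X(-1) + U)**2 = ((13 + (-1)**(5/2) + 3*(-1)**(3/2) + 6*(-1)) + 1/1542)**2 = ((13 + I + 3*(-I) - 6) + 1/1542)**2 = ((13 + I - 3*I - 6) + 1/1542)**2 = ((7 - 2*I) + 1/1542)**2 = (10795/1542 - 2*I)**2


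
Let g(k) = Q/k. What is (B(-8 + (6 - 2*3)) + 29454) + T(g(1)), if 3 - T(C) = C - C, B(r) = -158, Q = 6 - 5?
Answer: 29299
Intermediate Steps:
Q = 1
g(k) = 1/k
T(C) = 3 (T(C) = 3 - (C - C) = 3 - 1*0 = 3 + 0 = 3)
(B(-8 + (6 - 2*3)) + 29454) + T(g(1)) = (-158 + 29454) + 3 = 29296 + 3 = 29299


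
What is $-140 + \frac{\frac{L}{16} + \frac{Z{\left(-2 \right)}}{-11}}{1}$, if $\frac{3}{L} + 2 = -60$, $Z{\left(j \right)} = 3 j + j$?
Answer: $- \frac{1519777}{10912} \approx -139.28$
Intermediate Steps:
$Z{\left(j \right)} = 4 j$
$L = - \frac{3}{62}$ ($L = \frac{3}{-2 - 60} = \frac{3}{-62} = 3 \left(- \frac{1}{62}\right) = - \frac{3}{62} \approx -0.048387$)
$-140 + \frac{\frac{L}{16} + \frac{Z{\left(-2 \right)}}{-11}}{1} = -140 + \frac{- \frac{3}{62 \cdot 16} + \frac{4 \left(-2\right)}{-11}}{1} = -140 + \left(\left(- \frac{3}{62}\right) \frac{1}{16} - - \frac{8}{11}\right) 1 = -140 + \left(- \frac{3}{992} + \frac{8}{11}\right) 1 = -140 + \frac{7903}{10912} \cdot 1 = -140 + \frac{7903}{10912} = - \frac{1519777}{10912}$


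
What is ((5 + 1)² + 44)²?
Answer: 6400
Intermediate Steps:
((5 + 1)² + 44)² = (6² + 44)² = (36 + 44)² = 80² = 6400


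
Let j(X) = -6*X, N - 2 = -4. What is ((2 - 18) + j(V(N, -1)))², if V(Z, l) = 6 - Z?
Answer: 4096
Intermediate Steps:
N = -2 (N = 2 - 4 = -2)
((2 - 18) + j(V(N, -1)))² = ((2 - 18) - 6*(6 - 1*(-2)))² = (-16 - 6*(6 + 2))² = (-16 - 6*8)² = (-16 - 48)² = (-64)² = 4096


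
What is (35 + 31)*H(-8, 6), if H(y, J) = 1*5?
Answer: 330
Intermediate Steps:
H(y, J) = 5
(35 + 31)*H(-8, 6) = (35 + 31)*5 = 66*5 = 330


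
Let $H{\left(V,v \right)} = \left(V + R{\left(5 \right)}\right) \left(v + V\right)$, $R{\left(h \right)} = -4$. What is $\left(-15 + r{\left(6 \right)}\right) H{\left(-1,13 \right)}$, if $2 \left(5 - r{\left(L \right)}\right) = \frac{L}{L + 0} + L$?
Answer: $810$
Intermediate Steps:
$r{\left(L \right)} = \frac{9}{2} - \frac{L}{2}$ ($r{\left(L \right)} = 5 - \frac{\frac{L}{L + 0} + L}{2} = 5 - \frac{\frac{L}{L} + L}{2} = 5 - \frac{1 + L}{2} = 5 - \left(\frac{1}{2} + \frac{L}{2}\right) = \frac{9}{2} - \frac{L}{2}$)
$H{\left(V,v \right)} = \left(-4 + V\right) \left(V + v\right)$ ($H{\left(V,v \right)} = \left(V - 4\right) \left(v + V\right) = \left(-4 + V\right) \left(V + v\right)$)
$\left(-15 + r{\left(6 \right)}\right) H{\left(-1,13 \right)} = \left(-15 + \left(\frac{9}{2} - 3\right)\right) \left(\left(-1\right)^{2} - -4 - 52 - 13\right) = \left(-15 + \left(\frac{9}{2} - 3\right)\right) \left(1 + 4 - 52 - 13\right) = \left(-15 + \frac{3}{2}\right) \left(-60\right) = \left(- \frac{27}{2}\right) \left(-60\right) = 810$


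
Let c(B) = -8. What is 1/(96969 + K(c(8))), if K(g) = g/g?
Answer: 1/96970 ≈ 1.0312e-5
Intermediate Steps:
K(g) = 1
1/(96969 + K(c(8))) = 1/(96969 + 1) = 1/96970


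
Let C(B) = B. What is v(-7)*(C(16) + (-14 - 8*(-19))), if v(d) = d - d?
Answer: 0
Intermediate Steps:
v(d) = 0
v(-7)*(C(16) + (-14 - 8*(-19))) = 0*(16 + (-14 - 8*(-19))) = 0*(16 + (-14 + 152)) = 0*(16 + 138) = 0*154 = 0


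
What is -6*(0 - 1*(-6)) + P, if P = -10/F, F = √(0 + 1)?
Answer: -46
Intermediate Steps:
F = 1 (F = √1 = 1)
P = -10 (P = -10/1 = -10*1 = -10)
-6*(0 - 1*(-6)) + P = -6*(0 - 1*(-6)) - 10 = -6*(0 + 6) - 10 = -6*6 - 10 = -36 - 10 = -46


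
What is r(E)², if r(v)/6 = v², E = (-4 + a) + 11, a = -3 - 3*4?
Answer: 147456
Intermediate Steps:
a = -15 (a = -3 - 12 = -15)
E = -8 (E = (-4 - 15) + 11 = -19 + 11 = -8)
r(v) = 6*v²
r(E)² = (6*(-8)²)² = (6*64)² = 384² = 147456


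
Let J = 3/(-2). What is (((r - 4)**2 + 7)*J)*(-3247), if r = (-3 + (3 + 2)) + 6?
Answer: 224043/2 ≈ 1.1202e+5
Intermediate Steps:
r = 8 (r = (-3 + 5) + 6 = 2 + 6 = 8)
J = -3/2 (J = 3*(-1/2) = -3/2 ≈ -1.5000)
(((r - 4)**2 + 7)*J)*(-3247) = (((8 - 4)**2 + 7)*(-3/2))*(-3247) = ((4**2 + 7)*(-3/2))*(-3247) = ((16 + 7)*(-3/2))*(-3247) = (23*(-3/2))*(-3247) = -69/2*(-3247) = 224043/2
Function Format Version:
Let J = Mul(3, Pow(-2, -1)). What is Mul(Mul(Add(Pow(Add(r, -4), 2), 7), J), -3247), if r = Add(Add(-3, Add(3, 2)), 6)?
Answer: Rational(224043, 2) ≈ 1.1202e+5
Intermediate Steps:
r = 8 (r = Add(Add(-3, 5), 6) = Add(2, 6) = 8)
J = Rational(-3, 2) (J = Mul(3, Rational(-1, 2)) = Rational(-3, 2) ≈ -1.5000)
Mul(Mul(Add(Pow(Add(r, -4), 2), 7), J), -3247) = Mul(Mul(Add(Pow(Add(8, -4), 2), 7), Rational(-3, 2)), -3247) = Mul(Mul(Add(Pow(4, 2), 7), Rational(-3, 2)), -3247) = Mul(Mul(Add(16, 7), Rational(-3, 2)), -3247) = Mul(Mul(23, Rational(-3, 2)), -3247) = Mul(Rational(-69, 2), -3247) = Rational(224043, 2)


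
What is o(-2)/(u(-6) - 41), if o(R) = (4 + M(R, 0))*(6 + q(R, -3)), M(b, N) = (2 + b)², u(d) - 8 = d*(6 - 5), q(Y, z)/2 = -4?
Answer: 8/39 ≈ 0.20513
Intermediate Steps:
q(Y, z) = -8 (q(Y, z) = 2*(-4) = -8)
u(d) = 8 + d (u(d) = 8 + d*(6 - 5) = 8 + d*1 = 8 + d)
o(R) = -8 - 2*(2 + R)² (o(R) = (4 + (2 + R)²)*(6 - 8) = (4 + (2 + R)²)*(-2) = -8 - 2*(2 + R)²)
o(-2)/(u(-6) - 41) = (-8 - 2*(2 - 2)²)/((8 - 6) - 41) = (-8 - 2*0²)/(2 - 41) = (-8 - 2*0)/(-39) = (-8 + 0)*(-1/39) = -8*(-1/39) = 8/39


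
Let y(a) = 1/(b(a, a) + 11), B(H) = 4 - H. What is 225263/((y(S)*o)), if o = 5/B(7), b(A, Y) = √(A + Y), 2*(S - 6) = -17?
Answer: -7433679/5 - 675789*I*√5/5 ≈ -1.4867e+6 - 3.0222e+5*I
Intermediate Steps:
S = -5/2 (S = 6 + (½)*(-17) = 6 - 17/2 = -5/2 ≈ -2.5000)
y(a) = 1/(11 + √2*√a) (y(a) = 1/(√(a + a) + 11) = 1/(√(2*a) + 11) = 1/(√2*√a + 11) = 1/(11 + √2*√a))
o = -5/3 (o = 5/(4 - 1*7) = 5/(4 - 7) = 5/(-3) = 5*(-⅓) = -5/3 ≈ -1.6667)
225263/((y(S)*o)) = 225263/((-5/3/(11 + √2*√(-5/2)))) = 225263/((-5/3/(11 + √2*(I*√10/2)))) = 225263/((-5/3/(11 + I*√5))) = 225263/((-5/(3*(11 + I*√5)))) = 225263*(-33/5 - 3*I*√5/5) = -7433679/5 - 675789*I*√5/5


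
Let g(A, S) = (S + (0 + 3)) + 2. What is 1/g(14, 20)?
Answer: 1/25 ≈ 0.040000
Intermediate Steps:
g(A, S) = 5 + S (g(A, S) = (S + 3) + 2 = (3 + S) + 2 = 5 + S)
1/g(14, 20) = 1/(5 + 20) = 1/25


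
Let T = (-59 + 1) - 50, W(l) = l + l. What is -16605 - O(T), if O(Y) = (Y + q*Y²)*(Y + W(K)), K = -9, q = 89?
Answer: 130769883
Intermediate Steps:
W(l) = 2*l
T = -108 (T = -58 - 50 = -108)
O(Y) = (-18 + Y)*(Y + 89*Y²) (O(Y) = (Y + 89*Y²)*(Y + 2*(-9)) = (Y + 89*Y²)*(Y - 18) = (Y + 89*Y²)*(-18 + Y) = (-18 + Y)*(Y + 89*Y²))
-16605 - O(T) = -16605 - (-108)*(-18 - 1601*(-108) + 89*(-108)²) = -16605 - (-108)*(-18 + 172908 + 89*11664) = -16605 - (-108)*(-18 + 172908 + 1038096) = -16605 - (-108)*1210986 = -16605 - 1*(-130786488) = -16605 + 130786488 = 130769883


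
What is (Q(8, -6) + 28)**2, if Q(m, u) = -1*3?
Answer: 625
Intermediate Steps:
Q(m, u) = -3
(Q(8, -6) + 28)**2 = (-3 + 28)**2 = 25**2 = 625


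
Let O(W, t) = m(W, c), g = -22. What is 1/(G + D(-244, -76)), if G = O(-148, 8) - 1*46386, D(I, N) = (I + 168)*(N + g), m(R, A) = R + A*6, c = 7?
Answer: -1/39044 ≈ -2.5612e-5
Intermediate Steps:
m(R, A) = R + 6*A
D(I, N) = (-22 + N)*(168 + I) (D(I, N) = (I + 168)*(N - 22) = (168 + I)*(-22 + N) = (-22 + N)*(168 + I))
O(W, t) = 42 + W (O(W, t) = W + 6*7 = W + 42 = 42 + W)
G = -46492 (G = (42 - 148) - 1*46386 = -106 - 46386 = -46492)
1/(G + D(-244, -76)) = 1/(-46492 + (-3696 - 22*(-244) + 168*(-76) - 244*(-76))) = 1/(-46492 + (-3696 + 5368 - 12768 + 18544)) = 1/(-46492 + 7448) = 1/(-39044) = -1/39044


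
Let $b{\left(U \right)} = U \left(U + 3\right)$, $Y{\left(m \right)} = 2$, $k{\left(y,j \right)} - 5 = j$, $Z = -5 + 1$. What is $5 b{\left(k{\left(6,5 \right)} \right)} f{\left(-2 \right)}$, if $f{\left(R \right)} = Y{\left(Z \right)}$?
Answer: $1300$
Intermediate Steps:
$Z = -4$
$k{\left(y,j \right)} = 5 + j$
$b{\left(U \right)} = U \left(3 + U\right)$
$f{\left(R \right)} = 2$
$5 b{\left(k{\left(6,5 \right)} \right)} f{\left(-2 \right)} = 5 \left(5 + 5\right) \left(3 + \left(5 + 5\right)\right) 2 = 5 \cdot 10 \left(3 + 10\right) 2 = 5 \cdot 10 \cdot 13 \cdot 2 = 5 \cdot 130 \cdot 2 = 650 \cdot 2 = 1300$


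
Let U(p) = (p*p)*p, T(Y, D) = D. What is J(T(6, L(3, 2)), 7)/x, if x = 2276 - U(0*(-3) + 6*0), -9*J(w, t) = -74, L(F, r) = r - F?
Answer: 37/10242 ≈ 0.0036126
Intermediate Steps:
J(w, t) = 74/9 (J(w, t) = -⅑*(-74) = 74/9)
U(p) = p³ (U(p) = p²*p = p³)
x = 2276 (x = 2276 - (0*(-3) + 6*0)³ = 2276 - (0 + 0)³ = 2276 - 1*0³ = 2276 - 1*0 = 2276 + 0 = 2276)
J(T(6, L(3, 2)), 7)/x = (74/9)/2276 = (74/9)*(1/2276) = 37/10242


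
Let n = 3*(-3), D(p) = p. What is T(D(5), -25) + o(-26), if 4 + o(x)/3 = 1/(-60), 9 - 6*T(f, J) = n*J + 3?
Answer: -971/20 ≈ -48.550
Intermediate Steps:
n = -9
T(f, J) = 1 + 3*J/2 (T(f, J) = 3/2 - (-9*J + 3)/6 = 3/2 - (3 - 9*J)/6 = 3/2 + (-½ + 3*J/2) = 1 + 3*J/2)
o(x) = -241/20 (o(x) = -12 + 3/(-60) = -12 + 3*(-1/60) = -12 - 1/20 = -241/20)
T(D(5), -25) + o(-26) = (1 + (3/2)*(-25)) - 241/20 = (1 - 75/2) - 241/20 = -73/2 - 241/20 = -971/20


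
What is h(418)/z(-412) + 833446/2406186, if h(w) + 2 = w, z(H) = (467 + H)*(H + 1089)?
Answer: 16017167593/44797167855 ≈ 0.35755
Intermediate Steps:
z(H) = (467 + H)*(1089 + H)
h(w) = -2 + w
h(418)/z(-412) + 833446/2406186 = (-2 + 418)/(508563 + (-412)² + 1556*(-412)) + 833446/2406186 = 416/(508563 + 169744 - 641072) + 833446*(1/2406186) = 416/37235 + 416723/1203093 = 16017167593/44797167855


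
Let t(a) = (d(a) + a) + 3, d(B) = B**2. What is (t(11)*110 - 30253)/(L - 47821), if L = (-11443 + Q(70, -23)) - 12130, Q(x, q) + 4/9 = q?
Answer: 138627/642757 ≈ 0.21568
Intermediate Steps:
Q(x, q) = -4/9 + q
t(a) = 3 + a + a**2 (t(a) = (a**2 + a) + 3 = (a + a**2) + 3 = 3 + a + a**2)
L = -212368/9 (L = (-11443 + (-4/9 - 23)) - 12130 = (-11443 - 211/9) - 12130 = -103198/9 - 12130 = -212368/9 ≈ -23596.)
(t(11)*110 - 30253)/(L - 47821) = ((3 + 11 + 11**2)*110 - 30253)/(-212368/9 - 47821) = ((3 + 11 + 121)*110 - 30253)/(-642757/9) = (135*110 - 30253)*(-9/642757) = (14850 - 30253)*(-9/642757) = -15403*(-9/642757) = 138627/642757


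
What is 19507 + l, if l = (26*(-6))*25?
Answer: 15607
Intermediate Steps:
l = -3900 (l = -156*25 = -3900)
19507 + l = 19507 - 3900 = 15607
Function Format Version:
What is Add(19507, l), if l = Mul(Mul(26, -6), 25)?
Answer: 15607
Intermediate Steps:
l = -3900 (l = Mul(-156, 25) = -3900)
Add(19507, l) = Add(19507, -3900) = 15607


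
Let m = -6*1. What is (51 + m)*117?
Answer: 5265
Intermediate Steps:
m = -6
(51 + m)*117 = (51 - 6)*117 = 45*117 = 5265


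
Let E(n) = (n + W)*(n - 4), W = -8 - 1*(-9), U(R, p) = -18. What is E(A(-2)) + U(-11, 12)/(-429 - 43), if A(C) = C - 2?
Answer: 5673/236 ≈ 24.038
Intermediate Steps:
W = 1 (W = -8 + 9 = 1)
A(C) = -2 + C
E(n) = (1 + n)*(-4 + n) (E(n) = (n + 1)*(n - 4) = (1 + n)*(-4 + n))
E(A(-2)) + U(-11, 12)/(-429 - 43) = (-4 + (-2 - 2)² - 3*(-2 - 2)) - 18/(-429 - 43) = (-4 + (-4)² - 3*(-4)) - 18/(-472) = (-4 + 16 + 12) - 18*(-1/472) = 24 + 9/236 = 5673/236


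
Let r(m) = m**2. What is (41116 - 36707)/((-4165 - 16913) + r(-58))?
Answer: -4409/17714 ≈ -0.24890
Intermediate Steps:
(41116 - 36707)/((-4165 - 16913) + r(-58)) = (41116 - 36707)/((-4165 - 16913) + (-58)**2) = 4409/(-21078 + 3364) = 4409/(-17714) = 4409*(-1/17714) = -4409/17714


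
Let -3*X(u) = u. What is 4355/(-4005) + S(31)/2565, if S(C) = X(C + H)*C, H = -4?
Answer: -91022/76095 ≈ -1.1962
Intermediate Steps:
X(u) = -u/3
S(C) = C*(4/3 - C/3) (S(C) = (-(C - 4)/3)*C = (-(-4 + C)/3)*C = (4/3 - C/3)*C = C*(4/3 - C/3))
4355/(-4005) + S(31)/2565 = 4355/(-4005) + ((1/3)*31*(4 - 1*31))/2565 = 4355*(-1/4005) + ((1/3)*31*(4 - 31))*(1/2565) = -871/801 + ((1/3)*31*(-27))*(1/2565) = -871/801 - 279*1/2565 = -871/801 - 31/285 = -91022/76095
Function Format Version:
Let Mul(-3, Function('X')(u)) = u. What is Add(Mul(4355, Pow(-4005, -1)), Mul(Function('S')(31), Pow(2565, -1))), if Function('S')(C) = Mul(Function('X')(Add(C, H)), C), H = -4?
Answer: Rational(-91022, 76095) ≈ -1.1962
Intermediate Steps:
Function('X')(u) = Mul(Rational(-1, 3), u)
Function('S')(C) = Mul(C, Add(Rational(4, 3), Mul(Rational(-1, 3), C))) (Function('S')(C) = Mul(Mul(Rational(-1, 3), Add(C, -4)), C) = Mul(Mul(Rational(-1, 3), Add(-4, C)), C) = Mul(Add(Rational(4, 3), Mul(Rational(-1, 3), C)), C) = Mul(C, Add(Rational(4, 3), Mul(Rational(-1, 3), C))))
Add(Mul(4355, Pow(-4005, -1)), Mul(Function('S')(31), Pow(2565, -1))) = Add(Mul(4355, Pow(-4005, -1)), Mul(Mul(Rational(1, 3), 31, Add(4, Mul(-1, 31))), Pow(2565, -1))) = Add(Mul(4355, Rational(-1, 4005)), Mul(Mul(Rational(1, 3), 31, Add(4, -31)), Rational(1, 2565))) = Add(Rational(-871, 801), Mul(Mul(Rational(1, 3), 31, -27), Rational(1, 2565))) = Add(Rational(-871, 801), Mul(-279, Rational(1, 2565))) = Add(Rational(-871, 801), Rational(-31, 285)) = Rational(-91022, 76095)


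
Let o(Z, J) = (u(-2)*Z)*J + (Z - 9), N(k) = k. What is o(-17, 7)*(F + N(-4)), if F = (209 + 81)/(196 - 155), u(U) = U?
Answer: 26712/41 ≈ 651.51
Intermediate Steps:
o(Z, J) = -9 + Z - 2*J*Z (o(Z, J) = (-2*Z)*J + (Z - 9) = -2*J*Z + (-9 + Z) = -9 + Z - 2*J*Z)
F = 290/41 ≈ 7.0732
o(-17, 7)*(F + N(-4)) = (-9 - 17 - 2*7*(-17))*(290/41 - 4) = (-9 - 17 + 238)*(126/41) = 212*(126/41) = 26712/41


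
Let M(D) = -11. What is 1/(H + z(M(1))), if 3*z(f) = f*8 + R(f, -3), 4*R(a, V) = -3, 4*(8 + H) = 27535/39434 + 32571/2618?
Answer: -1005567/34489415 ≈ -0.029156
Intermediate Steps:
H = -6321855/1340756 (H = -8 + (27535/39434 + 32571/2618)/4 = -8 + (27535*(1/39434) + 32571*(1/2618))/4 = -8 + (27535/39434 + 423/34)/4 = -8 + (¼)*(4404193/335189) = -8 + 4404193/1340756 = -6321855/1340756 ≈ -4.7151)
R(a, V) = -¾ (R(a, V) = (¼)*(-3) = -¾)
z(f) = -¼ + 8*f/3 (z(f) = (f*8 - ¾)/3 = (8*f - ¾)/3 = (-¾ + 8*f)/3 = -¼ + 8*f/3)
1/(H + z(M(1))) = 1/(-6321855/1340756 + (-¼ + (8/3)*(-11))) = 1/(-6321855/1340756 + (-¼ - 88/3)) = 1/(-6321855/1340756 - 355/12) = 1/(-34489415/1005567) = -1005567/34489415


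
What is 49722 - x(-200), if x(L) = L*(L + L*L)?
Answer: 8009722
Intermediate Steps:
x(L) = L*(L + L²)
49722 - x(-200) = 49722 - (-200)²*(1 - 200) = 49722 - 40000*(-199) = 49722 - 1*(-7960000) = 49722 + 7960000 = 8009722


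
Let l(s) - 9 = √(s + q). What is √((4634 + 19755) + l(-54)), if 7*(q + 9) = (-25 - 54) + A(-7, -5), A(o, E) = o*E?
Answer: √(1195502 + 7*I*√3395)/7 ≈ 156.2 + 0.026645*I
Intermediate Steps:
A(o, E) = E*o
q = -107/7 (q = -9 + ((-25 - 54) - 5*(-7))/7 = -9 + (-79 + 35)/7 = -9 + (⅐)*(-44) = -9 - 44/7 = -107/7 ≈ -15.286)
l(s) = 9 + √(-107/7 + s) (l(s) = 9 + √(s - 107/7) = 9 + √(-107/7 + s))
√((4634 + 19755) + l(-54)) = √((4634 + 19755) + (9 + √(-749 + 49*(-54))/7)) = √(24389 + (9 + √(-749 - 2646)/7)) = √(24389 + (9 + √(-3395)/7)) = √(24389 + (9 + (I*√3395)/7)) = √(24389 + (9 + I*√3395/7)) = √(24398 + I*√3395/7)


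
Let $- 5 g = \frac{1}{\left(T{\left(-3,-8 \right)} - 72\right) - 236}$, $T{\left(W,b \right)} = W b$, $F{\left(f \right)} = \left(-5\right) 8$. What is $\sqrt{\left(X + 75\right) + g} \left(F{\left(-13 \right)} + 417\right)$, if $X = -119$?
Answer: $\frac{377 i \sqrt{22180045}}{710} \approx 2500.7 i$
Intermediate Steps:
$F{\left(f \right)} = -40$
$g = \frac{1}{1420}$ ($g = - \frac{1}{5 \left(\left(\left(-3\right) \left(-8\right) - 72\right) - 236\right)} = - \frac{1}{5 \left(\left(24 - 72\right) - 236\right)} = - \frac{1}{5 \left(-48 - 236\right)} = - \frac{1}{5 \left(-284\right)} = \left(- \frac{1}{5}\right) \left(- \frac{1}{284}\right) = \frac{1}{1420} \approx 0.00070423$)
$\sqrt{\left(X + 75\right) + g} \left(F{\left(-13 \right)} + 417\right) = \sqrt{\left(-119 + 75\right) + \frac{1}{1420}} \left(-40 + 417\right) = \sqrt{-44 + \frac{1}{1420}} \cdot 377 = \sqrt{- \frac{62479}{1420}} \cdot 377 = \frac{i \sqrt{22180045}}{710} \cdot 377 = \frac{377 i \sqrt{22180045}}{710}$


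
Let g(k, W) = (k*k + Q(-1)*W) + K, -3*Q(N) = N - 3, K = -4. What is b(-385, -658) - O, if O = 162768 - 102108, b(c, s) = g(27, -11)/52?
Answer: -9460829/156 ≈ -60646.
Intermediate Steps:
Q(N) = 1 - N/3 (Q(N) = -(N - 3)/3 = -(-3 + N)/3 = 1 - N/3)
g(k, W) = -4 + k² + 4*W/3 (g(k, W) = (k*k + (1 - ⅓*(-1))*W) - 4 = (k² + (1 + ⅓)*W) - 4 = (k² + 4*W/3) - 4 = -4 + k² + 4*W/3)
b(c, s) = 2131/156 (b(c, s) = (-4 + 27² + (4/3)*(-11))/52 = (-4 + 729 - 44/3)*(1/52) = (2131/3)*(1/52) = 2131/156)
O = 60660
b(-385, -658) - O = 2131/156 - 1*60660 = 2131/156 - 60660 = -9460829/156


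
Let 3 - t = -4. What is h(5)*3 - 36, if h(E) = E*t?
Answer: 69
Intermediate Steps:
t = 7 (t = 3 - 1*(-4) = 3 + 4 = 7)
h(E) = 7*E (h(E) = E*7 = 7*E)
h(5)*3 - 36 = (7*5)*3 - 36 = 35*3 - 36 = 105 - 36 = 69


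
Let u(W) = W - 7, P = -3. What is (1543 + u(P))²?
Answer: 2350089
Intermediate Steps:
u(W) = -7 + W
(1543 + u(P))² = (1543 + (-7 - 3))² = (1543 - 10)² = 1533² = 2350089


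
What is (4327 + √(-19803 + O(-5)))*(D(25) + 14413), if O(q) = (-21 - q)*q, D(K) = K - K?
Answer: 62365051 + 158543*I*√163 ≈ 6.2365e+7 + 2.0241e+6*I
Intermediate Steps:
D(K) = 0
O(q) = q*(-21 - q)
(4327 + √(-19803 + O(-5)))*(D(25) + 14413) = (4327 + √(-19803 - 1*(-5)*(21 - 5)))*(0 + 14413) = (4327 + √(-19803 - 1*(-5)*16))*14413 = (4327 + √(-19803 + 80))*14413 = (4327 + √(-19723))*14413 = (4327 + 11*I*√163)*14413 = 62365051 + 158543*I*√163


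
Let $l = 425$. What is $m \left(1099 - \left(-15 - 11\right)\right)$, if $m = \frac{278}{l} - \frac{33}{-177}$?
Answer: $\frac{948465}{1003} \approx 945.63$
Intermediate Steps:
$m = \frac{21077}{25075}$ ($m = \frac{278}{425} - \frac{33}{-177} = 278 \cdot \frac{1}{425} - - \frac{11}{59} = \frac{278}{425} + \frac{11}{59} = \frac{21077}{25075} \approx 0.84056$)
$m \left(1099 - \left(-15 - 11\right)\right) = \frac{21077 \left(1099 - \left(-15 - 11\right)\right)}{25075} = \frac{21077 \left(1099 - -26\right)}{25075} = \frac{21077 \left(1099 + 26\right)}{25075} = \frac{21077}{25075} \cdot 1125 = \frac{948465}{1003}$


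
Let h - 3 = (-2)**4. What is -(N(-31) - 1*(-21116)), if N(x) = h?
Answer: -21135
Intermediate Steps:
h = 19 (h = 3 + (-2)**4 = 3 + 16 = 19)
N(x) = 19
-(N(-31) - 1*(-21116)) = -(19 - 1*(-21116)) = -(19 + 21116) = -1*21135 = -21135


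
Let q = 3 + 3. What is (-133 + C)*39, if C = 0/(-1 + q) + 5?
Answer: -4992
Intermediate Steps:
q = 6
C = 5 (C = 0/(-1 + 6) + 5 = 0/5 + 5 = 0*(1/5) + 5 = 0 + 5 = 5)
(-133 + C)*39 = (-133 + 5)*39 = -128*39 = -4992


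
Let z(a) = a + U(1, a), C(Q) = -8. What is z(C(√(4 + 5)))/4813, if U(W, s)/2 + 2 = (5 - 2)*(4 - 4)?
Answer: -12/4813 ≈ -0.0024932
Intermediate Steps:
U(W, s) = -4 (U(W, s) = -4 + 2*((5 - 2)*(4 - 4)) = -4 + 2*(3*0) = -4 + 2*0 = -4 + 0 = -4)
z(a) = -4 + a (z(a) = a - 4 = -4 + a)
z(C(√(4 + 5)))/4813 = (-4 - 8)/4813 = -12*1/4813 = -12/4813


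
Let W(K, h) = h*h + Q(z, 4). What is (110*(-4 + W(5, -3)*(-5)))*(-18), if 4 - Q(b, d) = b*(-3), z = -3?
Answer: 47520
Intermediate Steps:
Q(b, d) = 4 + 3*b (Q(b, d) = 4 - b*(-3) = 4 - (-3)*b = 4 + 3*b)
W(K, h) = -5 + h² (W(K, h) = h*h + (4 + 3*(-3)) = h² + (4 - 9) = h² - 5 = -5 + h²)
(110*(-4 + W(5, -3)*(-5)))*(-18) = (110*(-4 + (-5 + (-3)²)*(-5)))*(-18) = (110*(-4 + (-5 + 9)*(-5)))*(-18) = (110*(-4 + 4*(-5)))*(-18) = (110*(-4 - 20))*(-18) = (110*(-24))*(-18) = -2640*(-18) = 47520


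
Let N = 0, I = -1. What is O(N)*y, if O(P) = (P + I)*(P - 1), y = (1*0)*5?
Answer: 0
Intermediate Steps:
y = 0 (y = 0*5 = 0)
O(P) = (-1 + P)² (O(P) = (P - 1)*(P - 1) = (-1 + P)*(-1 + P) = (-1 + P)²)
O(N)*y = (1 + 0² - 2*0)*0 = (1 + 0 + 0)*0 = 1*0 = 0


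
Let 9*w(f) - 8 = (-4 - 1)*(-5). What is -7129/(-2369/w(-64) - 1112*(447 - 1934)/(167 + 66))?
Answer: -18271627/16533053 ≈ -1.1052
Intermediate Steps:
w(f) = 11/3 (w(f) = 8/9 + ((-4 - 1)*(-5))/9 = 8/9 + (-5*(-5))/9 = 8/9 + (⅑)*25 = 8/9 + 25/9 = 11/3)
-7129/(-2369/w(-64) - 1112*(447 - 1934)/(167 + 66)) = -7129/(-2369/11/3 - 1112*(447 - 1934)/(167 + 66)) = -7129/(-2369*3/11 - 1112/(233/(-1487))) = -7129/(-7107/11 - 1112/(233*(-1/1487))) = -7129/(-7107/11 - 1112/(-233/1487)) = -7129/(-7107/11 - 1112*(-1487/233)) = -7129/(-7107/11 + 1653544/233) = -7129/16533053/2563 = -7129*2563/16533053 = -18271627/16533053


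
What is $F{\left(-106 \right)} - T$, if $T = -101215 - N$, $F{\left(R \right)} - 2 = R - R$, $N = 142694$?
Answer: $243911$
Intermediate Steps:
$F{\left(R \right)} = 2$ ($F{\left(R \right)} = 2 + \left(R - R\right) = 2 + 0 = 2$)
$T = -243909$ ($T = -101215 - 142694 = -243909$)
$F{\left(-106 \right)} - T = 2 - -243909 = 2 + 243909 = 243911$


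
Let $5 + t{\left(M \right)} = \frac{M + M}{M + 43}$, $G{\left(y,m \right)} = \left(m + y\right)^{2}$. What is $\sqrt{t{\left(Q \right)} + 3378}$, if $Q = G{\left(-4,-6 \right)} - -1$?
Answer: $\frac{\sqrt{485914}}{12} \approx 58.09$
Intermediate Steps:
$Q = 101$ ($Q = \left(-6 - 4\right)^{2} - -1 = \left(-10\right)^{2} + 1 = 100 + 1 = 101$)
$t{\left(M \right)} = -5 + \frac{2 M}{43 + M}$ ($t{\left(M \right)} = -5 + \frac{M + M}{M + 43} = -5 + \frac{2 M}{43 + M}$)
$\sqrt{t{\left(Q \right)} + 3378} = \sqrt{\frac{-215 - 303}{43 + 101} + 3378} = \sqrt{\frac{-215 - 303}{144} + 3378} = \sqrt{\frac{1}{144} \left(-518\right) + 3378} = \sqrt{- \frac{259}{72} + 3378} = \sqrt{\frac{242957}{72}} = \frac{\sqrt{485914}}{12}$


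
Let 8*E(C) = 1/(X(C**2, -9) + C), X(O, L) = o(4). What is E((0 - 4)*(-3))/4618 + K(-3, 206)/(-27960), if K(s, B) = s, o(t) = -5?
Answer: 33491/301278320 ≈ 0.00011116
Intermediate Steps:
X(O, L) = -5
E(C) = 1/(8*(-5 + C))
E((0 - 4)*(-3))/4618 + K(-3, 206)/(-27960) = (1/(8*(-5 + (0 - 4)*(-3))))/4618 - 3/(-27960) = (1/(8*(-5 - 4*(-3))))*(1/4618) - 3*(-1/27960) = (1/(8*(-5 + 12)))*(1/4618) + 1/9320 = ((1/8)/7)*(1/4618) + 1/9320 = ((1/8)*(1/7))*(1/4618) + 1/9320 = (1/56)*(1/4618) + 1/9320 = 1/258608 + 1/9320 = 33491/301278320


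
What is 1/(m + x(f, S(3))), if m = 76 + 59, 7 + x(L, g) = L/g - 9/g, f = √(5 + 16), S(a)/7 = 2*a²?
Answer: 338499/43303690 - 21*√21/43303690 ≈ 0.0078146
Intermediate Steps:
S(a) = 14*a² (S(a) = 7*(2*a²) = 14*a²)
f = √21 ≈ 4.5826
x(L, g) = -7 - 9/g + L/g (x(L, g) = -7 + (L/g - 9/g) = -7 + (-9/g + L/g) = -7 - 9/g + L/g)
m = 135
1/(m + x(f, S(3))) = 1/(135 + (-9 + √21 - 98*3²)/((14*3²))) = 1/(135 + (-9 + √21 - 98*9)/((14*9))) = 1/(135 + (-9 + √21 - 7*126)/126) = 1/(135 + (-9 + √21 - 882)/126) = 1/(135 + (-891 + √21)/126) = 1/(135 + (-99/14 + √21/126)) = 1/(1791/14 + √21/126)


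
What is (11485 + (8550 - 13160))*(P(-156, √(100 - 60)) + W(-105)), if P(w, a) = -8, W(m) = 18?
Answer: 68750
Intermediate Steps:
(11485 + (8550 - 13160))*(P(-156, √(100 - 60)) + W(-105)) = (11485 + (8550 - 13160))*(-8 + 18) = (11485 - 4610)*10 = 6875*10 = 68750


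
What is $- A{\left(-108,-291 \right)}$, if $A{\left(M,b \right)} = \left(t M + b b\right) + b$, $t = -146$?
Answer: $-100158$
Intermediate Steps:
$A{\left(M,b \right)} = b + b^{2} - 146 M$ ($A{\left(M,b \right)} = \left(- 146 M + b b\right) + b = \left(- 146 M + b^{2}\right) + b = \left(b^{2} - 146 M\right) + b = b + b^{2} - 146 M$)
$- A{\left(-108,-291 \right)} = - (-291 + \left(-291\right)^{2} - -15768) = - (-291 + 84681 + 15768) = \left(-1\right) 100158 = -100158$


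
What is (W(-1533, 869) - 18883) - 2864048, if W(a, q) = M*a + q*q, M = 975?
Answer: -3622445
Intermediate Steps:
W(a, q) = q**2 + 975*a (W(a, q) = 975*a + q*q = 975*a + q**2 = q**2 + 975*a)
(W(-1533, 869) - 18883) - 2864048 = ((869**2 + 975*(-1533)) - 18883) - 2864048 = ((755161 - 1494675) - 18883) - 2864048 = (-739514 - 18883) - 2864048 = -758397 - 2864048 = -3622445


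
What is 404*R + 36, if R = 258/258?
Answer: 440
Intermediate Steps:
R = 1 (R = 258*(1/258) = 1)
404*R + 36 = 404*1 + 36 = 404 + 36 = 440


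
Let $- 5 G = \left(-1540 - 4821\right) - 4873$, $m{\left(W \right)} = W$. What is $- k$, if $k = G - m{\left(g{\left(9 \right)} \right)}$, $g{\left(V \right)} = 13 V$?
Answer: $- \frac{10649}{5} \approx -2129.8$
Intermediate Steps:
$G = \frac{11234}{5}$ ($G = - \frac{\left(-1540 - 4821\right) - 4873}{5} = - \frac{-6361 - 4873}{5} = \left(- \frac{1}{5}\right) \left(-11234\right) = \frac{11234}{5} \approx 2246.8$)
$k = \frac{10649}{5}$ ($k = \frac{11234}{5} - 13 \cdot 9 = \frac{11234}{5} - 117 = \frac{10649}{5} \approx 2129.8$)
$- k = \left(-1\right) \frac{10649}{5} = - \frac{10649}{5}$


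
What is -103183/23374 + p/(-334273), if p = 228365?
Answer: -1284809499/252041842 ≈ -5.0976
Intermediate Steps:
-103183/23374 + p/(-334273) = -103183/23374 + 228365/(-334273) = -103183*1/23374 + 228365*(-1/334273) = -103183/23374 - 228365/334273 = -1284809499/252041842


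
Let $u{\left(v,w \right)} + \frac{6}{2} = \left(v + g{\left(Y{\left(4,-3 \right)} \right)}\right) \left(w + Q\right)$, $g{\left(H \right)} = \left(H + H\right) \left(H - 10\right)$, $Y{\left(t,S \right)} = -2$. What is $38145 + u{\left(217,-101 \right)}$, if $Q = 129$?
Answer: $45562$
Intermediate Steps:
$g{\left(H \right)} = 2 H \left(-10 + H\right)$
$u{\left(v,w \right)} = -3 + \left(48 + v\right) \left(129 + w\right)$ ($u{\left(v,w \right)} = -3 + \left(v + 2 \left(-2\right) \left(-10 - 2\right)\right) \left(w + 129\right) = -3 + \left(v + 2 \left(-2\right) \left(-12\right)\right) \left(129 + w\right) = -3 + \left(v + 48\right) \left(129 + w\right) = -3 + \left(48 + v\right) \left(129 + w\right)$)
$38145 + u{\left(217,-101 \right)} = 38145 + \left(6189 + 48 \left(-101\right) + 129 \cdot 217 + 217 \left(-101\right)\right) = 38145 + \left(6189 - 4848 + 27993 - 21917\right) = 38145 + 7417 = 45562$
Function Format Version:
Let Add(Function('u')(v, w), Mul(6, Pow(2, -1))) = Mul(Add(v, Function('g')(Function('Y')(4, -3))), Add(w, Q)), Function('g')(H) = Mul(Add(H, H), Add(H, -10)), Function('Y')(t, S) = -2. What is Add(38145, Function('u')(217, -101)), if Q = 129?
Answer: 45562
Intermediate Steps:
Function('g')(H) = Mul(2, H, Add(-10, H)) (Function('g')(H) = Mul(Mul(2, H), Add(-10, H)) = Mul(2, H, Add(-10, H)))
Function('u')(v, w) = Add(-3, Mul(Add(48, v), Add(129, w))) (Function('u')(v, w) = Add(-3, Mul(Add(v, Mul(2, -2, Add(-10, -2))), Add(w, 129))) = Add(-3, Mul(Add(v, Mul(2, -2, -12)), Add(129, w))) = Add(-3, Mul(Add(v, 48), Add(129, w))) = Add(-3, Mul(Add(48, v), Add(129, w))))
Add(38145, Function('u')(217, -101)) = Add(38145, Add(6189, Mul(48, -101), Mul(129, 217), Mul(217, -101))) = Add(38145, Add(6189, -4848, 27993, -21917)) = Add(38145, 7417) = 45562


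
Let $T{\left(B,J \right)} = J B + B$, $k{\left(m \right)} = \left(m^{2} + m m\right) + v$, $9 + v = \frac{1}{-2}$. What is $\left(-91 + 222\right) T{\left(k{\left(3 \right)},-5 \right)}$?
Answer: $-4454$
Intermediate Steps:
$v = - \frac{19}{2}$ ($v = -9 + \frac{1}{-2} = -9 - \frac{1}{2} = - \frac{19}{2} \approx -9.5$)
$k{\left(m \right)} = - \frac{19}{2} + 2 m^{2}$ ($k{\left(m \right)} = \left(m^{2} + m m\right) - \frac{19}{2} = \left(m^{2} + m^{2}\right) - \frac{19}{2} = 2 m^{2} - \frac{19}{2} = - \frac{19}{2} + 2 m^{2}$)
$T{\left(B,J \right)} = B + B J$ ($T{\left(B,J \right)} = B J + B = B + B J$)
$\left(-91 + 222\right) T{\left(k{\left(3 \right)},-5 \right)} = \left(-91 + 222\right) \left(- \frac{19}{2} + 2 \cdot 3^{2}\right) \left(1 - 5\right) = 131 \left(- \frac{19}{2} + 2 \cdot 9\right) \left(-4\right) = 131 \left(- \frac{19}{2} + 18\right) \left(-4\right) = 131 \cdot \frac{17}{2} \left(-4\right) = 131 \left(-34\right) = -4454$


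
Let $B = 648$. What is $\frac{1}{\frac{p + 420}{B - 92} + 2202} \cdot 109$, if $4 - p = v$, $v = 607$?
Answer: $\frac{60604}{1224129} \approx 0.049508$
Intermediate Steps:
$p = -603$ ($p = 4 - 607 = -603$)
$\frac{1}{\frac{p + 420}{B - 92} + 2202} \cdot 109 = \frac{1}{\frac{-603 + 420}{648 - 92} + 2202} \cdot 109 = \frac{1}{- \frac{183}{556} + 2202} \cdot 109 = \frac{1}{\frac{1224129}{556}} \cdot 109 = \frac{556}{1224129} \cdot 109 = \frac{60604}{1224129}$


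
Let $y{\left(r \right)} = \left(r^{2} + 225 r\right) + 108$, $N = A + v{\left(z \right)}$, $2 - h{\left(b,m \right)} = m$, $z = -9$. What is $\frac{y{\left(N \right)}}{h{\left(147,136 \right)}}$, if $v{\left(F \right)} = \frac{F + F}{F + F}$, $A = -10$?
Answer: $\frac{918}{67} \approx 13.701$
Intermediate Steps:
$h{\left(b,m \right)} = 2 - m$
$v{\left(F \right)} = 1$ ($v{\left(F \right)} = \frac{2 F}{2 F} = 2 F \frac{1}{2 F} = 1$)
$N = -9$ ($N = -10 + 1 = -9$)
$y{\left(r \right)} = 108 + r^{2} + 225 r$
$\frac{y{\left(N \right)}}{h{\left(147,136 \right)}} = \frac{108 + \left(-9\right)^{2} + 225 \left(-9\right)}{2 - 136} = \frac{108 + 81 - 2025}{2 - 136} = - \frac{1836}{-134} = \left(-1836\right) \left(- \frac{1}{134}\right) = \frac{918}{67}$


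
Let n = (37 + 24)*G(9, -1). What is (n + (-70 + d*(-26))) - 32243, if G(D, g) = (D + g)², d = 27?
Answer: -29111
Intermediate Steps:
n = 3904 (n = (37 + 24)*(9 - 1)² = 61*8² = 61*64 = 3904)
(n + (-70 + d*(-26))) - 32243 = (3904 + (-70 + 27*(-26))) - 32243 = (3904 + (-70 - 702)) - 32243 = (3904 - 772) - 32243 = 3132 - 32243 = -29111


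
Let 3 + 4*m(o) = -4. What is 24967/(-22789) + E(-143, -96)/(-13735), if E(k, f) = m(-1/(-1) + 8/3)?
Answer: -1371527457/1252027660 ≈ -1.0954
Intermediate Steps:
m(o) = -7/4 (m(o) = -¾ + (¼)*(-4) = -¾ - 1 = -7/4)
E(k, f) = -7/4
24967/(-22789) + E(-143, -96)/(-13735) = 24967/(-22789) - 7/4/(-13735) = 24967*(-1/22789) - 7/4*(-1/13735) = -24967/22789 + 7/54940 = -1371527457/1252027660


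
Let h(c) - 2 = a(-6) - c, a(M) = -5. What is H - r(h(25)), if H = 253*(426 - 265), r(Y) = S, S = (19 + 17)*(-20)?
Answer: 41453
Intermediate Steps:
h(c) = -3 - c (h(c) = 2 + (-5 - c) = -3 - c)
S = -720 (S = 36*(-20) = -720)
r(Y) = -720
H = 40733 (H = 253*161 = 40733)
H - r(h(25)) = 40733 - 1*(-720) = 40733 + 720 = 41453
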